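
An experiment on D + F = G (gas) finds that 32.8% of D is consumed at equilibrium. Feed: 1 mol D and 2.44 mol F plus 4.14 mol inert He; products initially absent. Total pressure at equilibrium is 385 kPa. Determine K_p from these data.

Take 1 mol D as basis and let X be its fractional conversion, so ξ = X.
Mole table: n_D = 1 − X; n_F = 2.44 − X; n_G = X; n_I = 4.14 (inert).
Summing: n_T = 7.58 − X.
At X = 0.328: n_D = 0.672, n_F = 2.11, n_G = 0.328, n_T = 7.25.
p_i = (n_i/n_T)·P. K_p = p_G / (p_D p_F) = 0.00435 kPa^-1.

K_p = 0.00435 kPa^-1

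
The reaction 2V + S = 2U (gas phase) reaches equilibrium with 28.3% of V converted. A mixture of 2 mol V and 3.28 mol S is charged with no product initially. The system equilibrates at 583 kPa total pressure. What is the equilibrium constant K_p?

K_p = 0.000446 kPa^-1

Let X = conversion of V (basis 2 mol V); extent of reaction ξ = X.
At extent ξ: n_V = 2 − 2X; n_S = 3.28 − X; n_U = 2X.
Total moles n_T = 5.28 − X.
At X = 0.283: n_V = 1.43, n_S = 3, n_U = 0.566, n_T = 5.
p_i = (n_i/n_T)·P. K_p = p_U^2 / (p_V^2 p_S) = 0.000446 kPa^-1.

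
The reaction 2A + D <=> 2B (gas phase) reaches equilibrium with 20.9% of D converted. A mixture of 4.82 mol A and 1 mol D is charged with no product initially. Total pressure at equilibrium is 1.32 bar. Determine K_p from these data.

K_p = 0.0485 bar^-1

Basis: 1 mol D initially; let X = conversion of D. Extent ξ = X.
Moles: n_A = 4.82 − 2X; n_D = 1 − X; n_B = 2X.
Total moles n_T = 5.82 − X.
At X = 0.209: n_A = 4.4, n_D = 0.791, n_B = 0.418, n_T = 5.61.
p_i = (n_i/n_T)·P. K_p = p_B^2 / (p_A^2 p_D) = 0.0485 bar^-1.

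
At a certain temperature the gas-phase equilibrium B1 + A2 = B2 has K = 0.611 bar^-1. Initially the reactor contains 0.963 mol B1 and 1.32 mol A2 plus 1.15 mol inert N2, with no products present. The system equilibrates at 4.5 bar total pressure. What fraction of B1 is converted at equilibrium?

X = 0.449

Let X = conversion of B1 (basis 0.963 mol B1); extent of reaction ξ = 0.963X.
Mole table: n_B1 = 0.963 − 0.963X; n_A2 = 1.32 − 0.963X; n_B2 = 0.963X; n_I = 1.15 (inert).
n_T = Σnᵢ = 3.43 − 0.963X.
With p_i = (n_i/n_T)P, K = p_B2 / (p_B1 p_A2).
Equating to 0.611 bar^-1 and solving on 0 < X < 1: X = 0.449.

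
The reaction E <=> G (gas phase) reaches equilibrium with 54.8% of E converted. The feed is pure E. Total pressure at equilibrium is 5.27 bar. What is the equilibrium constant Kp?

Kp = 1.21

Take 1 mol E as basis and let X be its fractional conversion, so ξ = X.
Mole table: n_E = 1 − X; n_G = X.
n_T stays at 1 (no change in mole number).
At X = 0.548: n_E = 0.452, n_G = 0.548, n_T = 1.
p_i = (n_i/n_T)·P. Kp = p_G / (p_E) = 1.21.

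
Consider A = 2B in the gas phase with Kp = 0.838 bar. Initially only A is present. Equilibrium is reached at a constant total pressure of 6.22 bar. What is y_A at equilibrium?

y_A = 0.694

Take 1 mol A as basis and let X be its fractional conversion, so ξ = X.
Moles: n_A = 1 − X; n_B = 2X.
Summing: n_T = 1 + X.
With p_i = (n_i/n_T)P, Kp = p_B^2 / (p_A).
This yields a degree-2 equation in X; solving on (0,1), X = 0.181.
Then n_A = 0.819, n_T = 1.18, so y_A = 0.694.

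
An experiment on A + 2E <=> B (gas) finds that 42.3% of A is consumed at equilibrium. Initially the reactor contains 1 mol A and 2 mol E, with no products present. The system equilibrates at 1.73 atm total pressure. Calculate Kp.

Kp = 0.853 atm^-2

Basis: 1 mol A initially; let X = conversion of A. Extent ξ = X.
Mole table: n_A = 1 − X; n_E = 2 − 2X; n_B = X.
n_T = Σnᵢ = 3 − 2X.
At X = 0.423: n_A = 0.577, n_E = 1.15, n_B = 0.423, n_T = 2.15.
p_i = (n_i/n_T)·P. Kp = p_B / (p_A p_E^2) = 0.853 atm^-2.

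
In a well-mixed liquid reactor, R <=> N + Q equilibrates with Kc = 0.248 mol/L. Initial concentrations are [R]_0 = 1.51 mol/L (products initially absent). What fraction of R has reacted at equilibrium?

Let X = conversion of R; extent ξ = 1.51·X mol/L.
Concentrations: [R] = 1.51 − 1.51X; [N] = 1.51X; [Q] = 1.51X.
Kc = [N] [Q] / ([R]).
This equals 0.248 at X = 0.331 (the root in 0 < X < 1).

X = 0.331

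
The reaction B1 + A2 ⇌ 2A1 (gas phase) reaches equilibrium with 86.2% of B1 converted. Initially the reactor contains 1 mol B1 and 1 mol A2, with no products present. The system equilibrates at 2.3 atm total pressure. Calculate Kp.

Kp = 156

Take 1 mol B1 as basis and let X be its fractional conversion, so ξ = X.
Species balance: n_B1 = 1 − X; n_A2 = 1 − X; n_A1 = 2X.
Since Δν = 0, n_T = 2 throughout.
At X = 0.862: n_B1 = 0.138, n_A2 = 0.138, n_A1 = 1.72, n_T = 2.
p_i = (n_i/n_T)·P. Kp = p_A1^2 / (p_B1 p_A2) = 156.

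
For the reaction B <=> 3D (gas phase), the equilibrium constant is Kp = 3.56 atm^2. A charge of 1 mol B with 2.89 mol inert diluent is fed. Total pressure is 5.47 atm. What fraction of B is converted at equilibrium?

X = 0.389

Basis: 1 mol B initially; let X = conversion of B. Extent ξ = X.
Species balance: n_B = 1 − X; n_D = 3X; n_I = 2.89 (inert).
Total moles n_T = 3.89 + 2X.
y_i = n_i/n_T, p_i = y_i·P. Kp = p_D^3 / (p_B).
Setting this equal to 3.56 atm^2 and taking the physical root (0 < X < 1) gives X = 0.389.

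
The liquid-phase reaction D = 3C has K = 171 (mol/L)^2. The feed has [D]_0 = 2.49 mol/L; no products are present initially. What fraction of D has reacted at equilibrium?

X = 0.685

Let X = conversion of D; extent ξ = 2.49·X mol/L.
Concentrations: [D] = 2.49 − 2.49X; [C] = 7.47X.
K = [C]^3 / ([D]).
This equals 171 at X = 0.685 (the root in 0 < X < 1).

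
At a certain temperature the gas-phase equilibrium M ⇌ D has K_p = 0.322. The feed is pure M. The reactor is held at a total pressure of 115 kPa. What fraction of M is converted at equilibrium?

X = 0.244

Let X = conversion of M (basis 1 mol M); extent of reaction ξ = X.
Moles: n_M = 1 − X; n_D = X.
Total moles n_T = 1 (Δν = 0, constant).
With p_i = (n_i/n_T)P, K_p = p_D / (p_M).
Equating to 0.322 and solving on 0 < X < 1: X = 0.244.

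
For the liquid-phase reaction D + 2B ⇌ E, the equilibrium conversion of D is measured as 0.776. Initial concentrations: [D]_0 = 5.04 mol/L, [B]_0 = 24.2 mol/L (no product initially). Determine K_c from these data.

K_c = 0.0129 (mol/L)^-2

Let X = conversion of D.
Concentrations: [D] = 5.04 − 5.04X; [B] = 24.2 − 10.1X; [E] = 5.04X.
At X = 0.776: [D] = 1.13, [B] = 16.4, [E] = 3.91.
K_c = [E] / ([D] [B]^2) = 0.0129 (mol/L)^-2.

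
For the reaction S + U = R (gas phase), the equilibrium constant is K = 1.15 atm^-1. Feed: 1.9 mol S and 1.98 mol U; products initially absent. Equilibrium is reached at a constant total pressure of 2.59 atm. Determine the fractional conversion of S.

Take 1.9 mol S as basis and let X be its fractional conversion, so ξ = 1.9X.
Species balance: n_S = 1.9 − 1.9X; n_U = 1.98 − 1.9X; n_R = 1.9X.
Total moles n_T = 3.88 − 1.9X.
Mole fractions y_i = n_i/n_T; K = p_R / (p_S p_U) with p_i = y_i·P.
This yields a degree-2 equation in X; solving on (0,1), X = 0.509.

X = 0.509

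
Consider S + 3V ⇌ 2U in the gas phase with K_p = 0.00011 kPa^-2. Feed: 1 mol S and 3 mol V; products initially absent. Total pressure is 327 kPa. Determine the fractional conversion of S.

X = 0.572

Let X = conversion of S (basis 1 mol S); extent of reaction ξ = X.
At extent ξ: n_S = 1 − X; n_V = 3 − 3X; n_U = 2X.
n_T = Σnᵢ = 4 − 2X.
Mole fractions y_i = n_i/n_T; K_p = p_U^2 / (p_S p_V^3) with p_i = y_i·P.
Equating to 0.00011 kPa^-2 and solving on 0 < X < 1: X = 0.572.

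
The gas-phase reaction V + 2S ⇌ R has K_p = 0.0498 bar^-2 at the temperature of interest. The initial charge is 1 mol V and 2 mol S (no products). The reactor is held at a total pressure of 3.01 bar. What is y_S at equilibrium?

Basis: 1 mol V initially; let X = conversion of V. Extent ξ = X.
Mole table: n_V = 1 − X; n_S = 2 − 2X; n_R = X.
Summing: n_T = 3 − 2X.
With p_i = (n_i/n_T)P, K_p = p_R / (p_V p_S^2).
Substituting and setting equal to 0.0498 bar^-2 gives a polynomial in X; the root in (0,1) is X = 0.152.
Then n_S = 1.7, n_T = 2.7, so y_S = 0.629.

y_S = 0.629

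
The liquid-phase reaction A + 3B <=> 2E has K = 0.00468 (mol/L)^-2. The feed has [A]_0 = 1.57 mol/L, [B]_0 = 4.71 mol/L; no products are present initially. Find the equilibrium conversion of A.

X = 0.185

Let X = conversion of A; extent ξ = 1.57·X mol/L.
Concentrations: [A] = 1.57 − 1.57X; [B] = 4.71 − 4.71X; [E] = 3.14X.
K = [E]^2 / ([A] [B]^3).
This equals 0.00468 at X = 0.185 (the root in 0 < X < 1).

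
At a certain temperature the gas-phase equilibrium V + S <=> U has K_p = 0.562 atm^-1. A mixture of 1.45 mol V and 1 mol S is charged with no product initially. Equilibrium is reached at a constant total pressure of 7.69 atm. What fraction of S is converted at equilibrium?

X = 0.657

Basis: 1 mol S initially; let X = conversion of S. Extent ξ = X.
Moles: n_V = 1.45 − X; n_S = 1 − X; n_U = X.
Summing: n_T = 2.45 − X.
y_i = n_i/n_T, p_i = y_i·P. K_p = p_U / (p_V p_S).
Equating to 0.562 atm^-1 and solving on 0 < X < 1: X = 0.657.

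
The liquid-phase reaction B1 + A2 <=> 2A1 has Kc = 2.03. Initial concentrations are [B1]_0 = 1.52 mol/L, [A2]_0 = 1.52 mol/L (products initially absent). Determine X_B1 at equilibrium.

X = 0.416

Let X = conversion of B1; extent ξ = 1.52·X mol/L.
Concentrations: [B1] = 1.52 − 1.52X; [A2] = 1.52 − 1.52X; [A1] = 3.04X.
Kc = [A1]^2 / ([B1] [A2]).
Solving Kc = 2.03 for X ∈ (0,1): X = 0.416.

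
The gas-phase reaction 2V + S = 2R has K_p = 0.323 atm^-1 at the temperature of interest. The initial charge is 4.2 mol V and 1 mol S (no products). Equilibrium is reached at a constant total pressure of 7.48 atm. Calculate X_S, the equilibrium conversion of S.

X = 0.639

Let X = conversion of S (basis 1 mol S); extent of reaction ξ = X.
Species balance: n_V = 4.2 − 2X; n_S = 1 − X; n_R = 2X.
Summing: n_T = 5.2 − X.
y_i = n_i/n_T, p_i = y_i·P. K_p = p_R^2 / (p_V^2 p_S).
Substituting and setting equal to 0.323 atm^-1 gives a polynomial in X; the root in (0,1) is X = 0.639.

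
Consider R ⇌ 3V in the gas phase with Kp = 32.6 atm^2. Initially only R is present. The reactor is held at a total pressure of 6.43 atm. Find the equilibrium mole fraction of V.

y_V = 0.651

Let X = conversion of R (basis 1 mol R); extent of reaction ξ = X.
Species balance: n_R = 1 − X; n_V = 3X.
Summing: n_T = 1 + 2X.
With p_i = (n_i/n_T)P, Kp = p_V^3 / (p_R).
Setting this equal to 32.6 atm^2 and taking the physical root (0 < X < 1) gives X = 0.383.
Then n_V = 1.15, n_T = 1.77, so y_V = 0.651.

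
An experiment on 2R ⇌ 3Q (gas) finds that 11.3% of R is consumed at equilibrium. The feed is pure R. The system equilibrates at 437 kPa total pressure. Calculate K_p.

Basis: 1 mol R initially; let X = conversion of R. Extent ξ = 0.5X.
Species balance: n_R = 1 − X; n_Q = 1.5X.
Total moles n_T = 1 + 0.5X.
At X = 0.113: n_R = 0.887, n_Q = 0.17, n_T = 1.06.
p_i = (n_i/n_T)·P. K_p = p_Q^3 / (p_R^2) = 2.56 kPa.

K_p = 2.56 kPa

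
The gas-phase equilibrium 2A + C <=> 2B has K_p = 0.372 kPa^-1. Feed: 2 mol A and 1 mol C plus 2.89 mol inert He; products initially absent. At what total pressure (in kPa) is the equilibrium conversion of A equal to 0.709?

P = 284 kPa

Take 2 mol A as basis and let X be its fractional conversion, so ξ = X.
Mole table: n_A = 2 − 2X; n_C = 1 − X; n_B = 2X; n_I = 2.89 (inert).
Summing: n_T = 5.89 − X.
K_p = p_B^2 / (p_A^2 p_C) with p_i = (n_i/n_T)·P.
At X = 0.709: the mole-fraction product g(X) = Π y_i^ν_i = 105.7. Since K_p = g(X)·P^{-1}, P = (g/K_p)^(1/1) = (105.7/0.372)^(1/1) = 284 kPa.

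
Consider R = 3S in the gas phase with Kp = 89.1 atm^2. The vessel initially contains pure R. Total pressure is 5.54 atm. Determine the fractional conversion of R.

Basis: 1 mol R initially; let X = conversion of R. Extent ξ = X.
Moles: n_R = 1 − X; n_S = 3X.
Total moles n_T = 1 + 2X.
Mole fractions y_i = n_i/n_T; Kp = p_S^3 / (p_R) with p_i = y_i·P.
This yields a degree-3 equation in X; solving on (0,1), X = 0.593.

X = 0.593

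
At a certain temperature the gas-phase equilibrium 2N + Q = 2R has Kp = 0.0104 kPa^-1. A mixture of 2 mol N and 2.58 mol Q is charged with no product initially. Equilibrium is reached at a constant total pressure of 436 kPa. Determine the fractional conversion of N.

Let X = conversion of N (basis 2 mol N); extent of reaction ξ = X.
Species balance: n_N = 2 − 2X; n_Q = 2.58 − X; n_R = 2X.
n_T = Σnᵢ = 4.58 − X.
Mole fractions y_i = n_i/n_T; Kp = p_R^2 / (p_N^2 p_Q) with p_i = y_i·P.
Setting this equal to 0.0104 kPa^-1 and taking the physical root (0 < X < 1) gives X = 0.600.

X = 0.600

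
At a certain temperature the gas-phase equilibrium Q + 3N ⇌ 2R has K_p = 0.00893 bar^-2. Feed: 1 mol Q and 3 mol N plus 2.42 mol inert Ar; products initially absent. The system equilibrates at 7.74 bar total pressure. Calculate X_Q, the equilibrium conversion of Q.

Let X = conversion of Q (basis 1 mol Q); extent of reaction ξ = X.
Species balance: n_Q = 1 − X; n_N = 3 − 3X; n_R = 2X; n_I = 2.42 (inert).
Total moles n_T = 6.42 − 2X.
y_i = n_i/n_T, p_i = y_i·P. K_p = p_R^2 / (p_Q p_N^3).
Setting this equal to 0.00893 bar^-2 and taking the physical root (0 < X < 1) gives X = 0.201.

X = 0.201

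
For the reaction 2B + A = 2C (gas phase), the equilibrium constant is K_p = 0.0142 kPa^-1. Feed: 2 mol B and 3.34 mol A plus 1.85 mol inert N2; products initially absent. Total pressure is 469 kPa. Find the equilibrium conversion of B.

Basis: 2 mol B initially; let X = conversion of B. Extent ξ = X.
Mole table: n_B = 2 − 2X; n_A = 3.34 − X; n_C = 2X; n_I = 1.85 (inert).
Total moles n_T = 7.19 − X.
y_i = n_i/n_T, p_i = y_i·P. K_p = p_C^2 / (p_B^2 p_A).
Substituting and setting equal to 0.0142 kPa^-1 gives a polynomial in X; the root in (0,1) is X = 0.624.

X = 0.624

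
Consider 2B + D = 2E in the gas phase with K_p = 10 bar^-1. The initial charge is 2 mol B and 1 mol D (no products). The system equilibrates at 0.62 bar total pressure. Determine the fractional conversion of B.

X = 0.522

Let X = conversion of B (basis 2 mol B); extent of reaction ξ = X.
Moles: n_B = 2 − 2X; n_D = 1 − X; n_E = 2X.
Total moles n_T = 3 − X.
y_i = n_i/n_T, p_i = y_i·P. K_p = p_E^2 / (p_B^2 p_D).
Setting this equal to 10 bar^-1 and taking the physical root (0 < X < 1) gives X = 0.522.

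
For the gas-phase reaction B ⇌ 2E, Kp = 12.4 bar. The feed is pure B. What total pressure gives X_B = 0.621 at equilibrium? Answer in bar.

Take 1 mol B as basis and let X be its fractional conversion, so ξ = X.
At extent ξ: n_B = 1 − X; n_E = 2X.
Total moles n_T = 1 + X.
Kp = p_E^2 / (p_B) with p_i = (n_i/n_T)·P.
At X = 0.621: the mole-fraction product g(X) = Π y_i^ν_i = 2.511. Since Kp = g(X)·P^{1}, P = (Kp/g)^(1/1) = (12.4/2.511)^(1/1) = 4.94 bar.

P = 4.94 bar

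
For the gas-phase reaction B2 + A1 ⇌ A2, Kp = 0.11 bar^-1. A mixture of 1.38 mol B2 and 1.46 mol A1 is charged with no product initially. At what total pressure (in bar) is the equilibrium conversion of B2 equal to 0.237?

Basis: 1.38 mol B2 initially; let X = conversion of B2. Extent ξ = 1.38X.
Mole table: n_B2 = 1.38 − 1.38X; n_A1 = 1.46 − 1.38X; n_A2 = 1.38X.
n_T = Σnᵢ = 2.84 − 1.38X.
Kp = p_A2 / (p_B2 p_A1) with p_i = (n_i/n_T)·P.
At X = 0.237: the mole-fraction product g(X) = Π y_i^ν_i = 0.689. Since Kp = g(X)·P^{-1}, P = (g/Kp)^(1/1) = (0.689/0.11)^(1/1) = 6.26 bar.

P = 6.26 bar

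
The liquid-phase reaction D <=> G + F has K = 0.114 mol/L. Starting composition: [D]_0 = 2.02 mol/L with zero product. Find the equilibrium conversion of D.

X = 0.211

Let X = conversion of D; extent ξ = 2.02·X mol/L.
Concentrations: [D] = 2.02 − 2.02X; [G] = 2.02X; [F] = 2.02X.
K = [G] [F] / ([D]).
Equating to 0.114 mol/L: the physical root is X = 0.211.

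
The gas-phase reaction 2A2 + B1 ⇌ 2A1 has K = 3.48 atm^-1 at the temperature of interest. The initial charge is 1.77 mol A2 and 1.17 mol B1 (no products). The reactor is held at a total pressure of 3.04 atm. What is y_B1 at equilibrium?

y_B1 = 0.259

Let X = conversion of A2 (basis 1.77 mol A2); extent of reaction ξ = 0.885X.
Species balance: n_A2 = 1.77 − 1.77X; n_B1 = 1.17 − 0.885X; n_A1 = 1.77X.
n_T = Σnᵢ = 2.94 − 0.885X.
Mole fractions y_i = n_i/n_T; K = p_A1^2 / (p_A2^2 p_B1) with p_i = y_i·P.
This yields a degree-3 equation in X; solving on (0,1), X = 0.623.
Then n_B1 = 0.618, n_T = 2.39, so y_B1 = 0.259.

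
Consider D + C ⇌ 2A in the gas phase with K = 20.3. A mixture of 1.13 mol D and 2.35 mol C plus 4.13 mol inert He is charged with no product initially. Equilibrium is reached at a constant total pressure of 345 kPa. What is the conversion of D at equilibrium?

X = 0.875

Take 1.13 mol D as basis and let X be its fractional conversion, so ξ = 1.13X.
Moles: n_D = 1.13 − 1.13X; n_C = 2.35 − 1.13X; n_A = 2.26X; n_I = 4.13 (inert).
n_T stays at 7.61 (no change in mole number).
With p_i = (n_i/n_T)P, K = p_A^2 / (p_D p_C).
Substituting and setting equal to 20.3 gives a polynomial in X; the root in (0,1) is X = 0.875.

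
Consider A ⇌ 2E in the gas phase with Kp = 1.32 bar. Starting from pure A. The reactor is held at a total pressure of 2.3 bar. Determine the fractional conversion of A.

Basis: 1 mol A initially; let X = conversion of A. Extent ξ = X.
Mole table: n_A = 1 − X; n_E = 2X.
n_T = Σnᵢ = 1 + X.
Mole fractions y_i = n_i/n_T; Kp = p_E^2 / (p_A) with p_i = y_i·P.
Equating to 1.32 bar and solving on 0 < X < 1: X = 0.354.

X = 0.354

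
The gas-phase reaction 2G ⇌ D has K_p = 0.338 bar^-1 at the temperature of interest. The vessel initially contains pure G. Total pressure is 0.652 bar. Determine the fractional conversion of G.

X = 0.271

Basis: 1 mol G initially; let X = conversion of G. Extent ξ = 0.5X.
Moles: n_G = 1 − X; n_D = 0.5X.
Total moles n_T = 1 − 0.5X.
With p_i = (n_i/n_T)P, K_p = p_D / (p_G^2).
Substituting and setting equal to 0.338 bar^-1 gives a polynomial in X; the root in (0,1) is X = 0.271.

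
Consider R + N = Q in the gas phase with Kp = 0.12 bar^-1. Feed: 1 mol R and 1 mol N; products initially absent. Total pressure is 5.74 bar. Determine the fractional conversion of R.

Basis: 1 mol R initially; let X = conversion of R. Extent ξ = X.
Moles: n_R = 1 − X; n_N = 1 − X; n_Q = X.
n_T = Σnᵢ = 2 − X.
Mole fractions y_i = n_i/n_T; Kp = p_Q / (p_R p_N) with p_i = y_i·P.
Setting this equal to 0.12 bar^-1 and taking the physical root (0 < X < 1) gives X = 0.230.

X = 0.230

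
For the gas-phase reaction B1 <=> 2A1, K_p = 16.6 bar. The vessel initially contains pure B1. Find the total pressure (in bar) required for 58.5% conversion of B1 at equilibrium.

P = 7.98 bar

Let X = conversion of B1 (basis 1 mol B1); extent of reaction ξ = X.
Mole table: n_B1 = 1 − X; n_A1 = 2X.
Summing: n_T = 1 + X.
K_p = p_A1^2 / (p_B1) with p_i = (n_i/n_T)·P.
At X = 0.585: the mole-fraction product g(X) = Π y_i^ν_i = 2.081. Since K_p = g(X)·P^{1}, P = (K_p/g)^(1/1) = (16.6/2.081)^(1/1) = 7.98 bar.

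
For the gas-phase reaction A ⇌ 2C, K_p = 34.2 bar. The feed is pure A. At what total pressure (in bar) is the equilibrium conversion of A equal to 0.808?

P = 4.55 bar

Take 1 mol A as basis and let X be its fractional conversion, so ξ = X.
Mole table: n_A = 1 − X; n_C = 2X.
Total moles n_T = 1 + X.
K_p = p_C^2 / (p_A) with p_i = (n_i/n_T)·P.
At X = 0.808: the mole-fraction product g(X) = Π y_i^ν_i = 7.523. Since K_p = g(X)·P^{1}, P = (K_p/g)^(1/1) = (34.2/7.523)^(1/1) = 4.55 bar.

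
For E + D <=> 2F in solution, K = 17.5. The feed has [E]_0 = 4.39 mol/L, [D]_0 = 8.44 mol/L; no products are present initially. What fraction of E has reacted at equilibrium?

Let X = conversion of E; extent ξ = 4.39·X mol/L.
Concentrations: [E] = 4.39 − 4.39X; [D] = 8.44 − 4.39X; [F] = 8.78X.
K = [F]^2 / ([E] [D]).
This equals 17.5 at X = 0.847 (the root in 0 < X < 1).

X = 0.847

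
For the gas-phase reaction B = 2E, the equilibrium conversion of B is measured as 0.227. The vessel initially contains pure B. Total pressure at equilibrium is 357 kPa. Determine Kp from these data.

Kp = 77.6 kPa

Basis: 1 mol B initially; let X = conversion of B. Extent ξ = X.
Moles: n_B = 1 − X; n_E = 2X.
Total moles n_T = 1 + X.
At X = 0.227: n_B = 0.773, n_E = 0.454, n_T = 1.23.
p_i = (n_i/n_T)·P. Kp = p_E^2 / (p_B) = 77.6 kPa.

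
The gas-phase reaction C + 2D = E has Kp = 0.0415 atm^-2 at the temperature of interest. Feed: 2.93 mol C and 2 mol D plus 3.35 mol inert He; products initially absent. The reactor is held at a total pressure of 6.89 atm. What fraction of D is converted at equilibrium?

X = 0.214

Take 2 mol D as basis and let X be its fractional conversion, so ξ = X.
Mole table: n_C = 2.93 − X; n_D = 2 − 2X; n_E = X; n_I = 3.35 (inert).
Total moles n_T = 8.28 − 2X.
y_i = n_i/n_T, p_i = y_i·P. Kp = p_E / (p_C p_D^2).
Equating to 0.0415 atm^-2 and solving on 0 < X < 1: X = 0.214.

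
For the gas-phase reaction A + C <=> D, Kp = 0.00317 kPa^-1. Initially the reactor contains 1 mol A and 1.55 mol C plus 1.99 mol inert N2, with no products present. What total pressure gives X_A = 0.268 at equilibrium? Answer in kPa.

Basis: 1 mol A initially; let X = conversion of A. Extent ξ = X.
Mole table: n_A = 1 − X; n_C = 1.55 − X; n_D = X; n_I = 1.99 (inert).
Total moles n_T = 4.54 − X.
Kp = p_D / (p_A p_C) with p_i = (n_i/n_T)·P.
At X = 0.268: the mole-fraction product g(X) = Π y_i^ν_i = 1.22. Since Kp = g(X)·P^{-1}, P = (g/Kp)^(1/1) = (1.22/0.00317)^(1/1) = 385 kPa.

P = 385 kPa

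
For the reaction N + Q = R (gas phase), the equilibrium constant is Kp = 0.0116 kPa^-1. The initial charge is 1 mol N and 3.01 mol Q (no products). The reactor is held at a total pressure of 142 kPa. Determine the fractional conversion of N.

X = 0.540

Take 1 mol N as basis and let X be its fractional conversion, so ξ = X.
Moles: n_N = 1 − X; n_Q = 3.01 − X; n_R = X.
Summing: n_T = 4.01 − X.
With p_i = (n_i/n_T)P, Kp = p_R / (p_N p_Q).
This yields a degree-2 equation in X; solving on (0,1), X = 0.540.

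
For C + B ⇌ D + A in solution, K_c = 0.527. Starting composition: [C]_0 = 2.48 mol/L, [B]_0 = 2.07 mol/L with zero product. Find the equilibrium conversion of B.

Let X = conversion of B; extent ξ = 2.07·X mol/L.
Concentrations: [C] = 2.48 − 2.07X; [B] = 2.07 − 2.07X; [D] = 2.07X; [A] = 2.07X.
K_c = [D] [A] / ([C] [B]).
Solving K_c = 0.527 for X ∈ (0,1): X = 0.459.

X = 0.459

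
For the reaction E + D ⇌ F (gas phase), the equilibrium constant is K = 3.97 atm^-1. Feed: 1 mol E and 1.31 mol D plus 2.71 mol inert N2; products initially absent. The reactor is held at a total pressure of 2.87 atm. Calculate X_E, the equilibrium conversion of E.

X = 0.636

Take 1 mol E as basis and let X be its fractional conversion, so ξ = X.
Species balance: n_E = 1 − X; n_D = 1.31 − X; n_F = X; n_I = 2.71 (inert).
Summing: n_T = 5.02 − X.
With p_i = (n_i/n_T)P, K = p_F / (p_E p_D).
Setting this equal to 3.97 atm^-1 and taking the physical root (0 < X < 1) gives X = 0.636.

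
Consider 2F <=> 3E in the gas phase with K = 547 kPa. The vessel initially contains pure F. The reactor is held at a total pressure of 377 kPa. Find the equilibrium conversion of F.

Basis: 1 mol F initially; let X = conversion of F. Extent ξ = 0.5X.
Mole table: n_F = 1 − X; n_E = 1.5X.
Total moles n_T = 1 + 0.5X.
Mole fractions y_i = n_i/n_T; K = p_E^3 / (p_F^2) with p_i = y_i·P.
This yields a degree-3 equation in X; solving on (0,1), X = 0.508.

X = 0.508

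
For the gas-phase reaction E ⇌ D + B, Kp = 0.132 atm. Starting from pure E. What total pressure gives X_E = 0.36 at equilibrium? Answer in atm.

P = 0.887 atm

Let X = conversion of E (basis 1 mol E); extent of reaction ξ = X.
Moles: n_E = 1 − X; n_D = X; n_B = X.
Total moles n_T = 1 + X.
Kp = p_D p_B / (p_E) with p_i = (n_i/n_T)·P.
At X = 0.36: the mole-fraction product g(X) = Π y_i^ν_i = 0.1489. Since Kp = g(X)·P^{1}, P = (Kp/g)^(1/1) = (0.132/0.1489)^(1/1) = 0.887 atm.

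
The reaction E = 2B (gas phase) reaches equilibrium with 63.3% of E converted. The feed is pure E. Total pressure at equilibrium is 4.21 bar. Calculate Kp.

Kp = 11.3 bar

Take 1 mol E as basis and let X be its fractional conversion, so ξ = X.
At extent ξ: n_E = 1 − X; n_B = 2X.
Total moles n_T = 1 + X.
At X = 0.633: n_E = 0.367, n_B = 1.27, n_T = 1.63.
p_i = (n_i/n_T)·P. Kp = p_B^2 / (p_E) = 11.3 bar.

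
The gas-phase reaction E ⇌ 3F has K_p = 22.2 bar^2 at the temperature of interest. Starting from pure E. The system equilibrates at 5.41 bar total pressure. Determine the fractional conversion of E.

Basis: 1 mol E initially; let X = conversion of E. Extent ξ = X.
Species balance: n_E = 1 − X; n_F = 3X.
Total moles n_T = 1 + 2X.
Mole fractions y_i = n_i/n_T; K_p = p_F^3 / (p_E) with p_i = y_i·P.
Equating to 22.2 bar^2 and solving on 0 < X < 1: X = 0.378.

X = 0.378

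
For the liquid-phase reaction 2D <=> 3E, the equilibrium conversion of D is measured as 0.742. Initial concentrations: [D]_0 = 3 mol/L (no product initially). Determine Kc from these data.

Let X = conversion of D.
Concentrations: [D] = 3 − 3X; [E] = 4.5X.
At X = 0.742: [D] = 0.774, [E] = 3.34.
Kc = [E]^3 / ([D]^2) = 62.1 mol/L.

Kc = 62.1 mol/L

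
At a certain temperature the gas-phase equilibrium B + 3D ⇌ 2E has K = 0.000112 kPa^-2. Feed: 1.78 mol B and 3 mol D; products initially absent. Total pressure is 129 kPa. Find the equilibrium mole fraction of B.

y_B = 0.344

Take 3 mol D as basis and let X be its fractional conversion, so ξ = X.
At extent ξ: n_B = 1.78 − X; n_D = 3 − 3X; n_E = 2X.
n_T = Σnᵢ = 4.78 − 2X.
y_i = n_i/n_T, p_i = y_i·P. K = p_E^2 / (p_B p_D^3).
Equating to 0.000112 kPa^-2 and solving on 0 < X < 1: X = 0.441.
Then n_B = 1.34, n_T = 3.9, so y_B = 0.344.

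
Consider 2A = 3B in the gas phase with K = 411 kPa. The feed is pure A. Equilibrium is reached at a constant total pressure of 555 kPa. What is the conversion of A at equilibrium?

Let X = conversion of A (basis 1 mol A); extent of reaction ξ = 0.5X.
Species balance: n_A = 1 − X; n_B = 1.5X.
Summing: n_T = 1 + 0.5X.
Mole fractions y_i = n_i/n_T; K = p_B^3 / (p_A^2) with p_i = y_i·P.
Setting this equal to 411 kPa and taking the physical root (0 < X < 1) gives X = 0.439.

X = 0.439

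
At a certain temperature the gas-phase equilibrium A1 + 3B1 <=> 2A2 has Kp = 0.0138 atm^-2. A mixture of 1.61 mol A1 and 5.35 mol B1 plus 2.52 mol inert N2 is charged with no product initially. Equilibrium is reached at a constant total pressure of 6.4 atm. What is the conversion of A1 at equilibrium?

Take 1.61 mol A1 as basis and let X be its fractional conversion, so ξ = 1.61X.
Mole table: n_A1 = 1.61 − 1.61X; n_B1 = 5.35 − 4.83X; n_A2 = 3.22X; n_I = 2.52 (inert).
Summing: n_T = 9.48 − 3.22X.
With p_i = (n_i/n_T)P, Kp = p_A2^2 / (p_A1 p_B1^3).
Equating to 0.0138 atm^-2 and solving on 0 < X < 1: X = 0.250.

X = 0.250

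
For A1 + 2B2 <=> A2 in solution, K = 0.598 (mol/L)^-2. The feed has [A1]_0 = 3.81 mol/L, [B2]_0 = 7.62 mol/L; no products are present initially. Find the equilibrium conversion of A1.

Let X = conversion of A1; extent ξ = 3.81·X mol/L.
Concentrations: [A1] = 3.81 − 3.81X; [B2] = 7.62 − 7.62X; [A2] = 3.81X.
K = [A2] / ([A1] [B2]^2).
Equating to 0.598 (mol/L)^-2: the physical root is X = 0.725.

X = 0.725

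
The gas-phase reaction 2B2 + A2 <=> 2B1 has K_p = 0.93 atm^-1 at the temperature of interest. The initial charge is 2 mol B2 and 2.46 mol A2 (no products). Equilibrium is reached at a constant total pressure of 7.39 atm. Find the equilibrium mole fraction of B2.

y_B2 = 0.187

Let X = conversion of B2 (basis 2 mol B2); extent of reaction ξ = X.
Moles: n_B2 = 2 − 2X; n_A2 = 2.46 − X; n_B1 = 2X.
Summing: n_T = 4.46 − X.
Mole fractions y_i = n_i/n_T; K_p = p_B1^2 / (p_B2^2 p_A2) with p_i = y_i·P.
This yields a degree-3 equation in X; solving on (0,1), X = 0.644.
Then n_B2 = 0.712, n_T = 3.82, so y_B2 = 0.187.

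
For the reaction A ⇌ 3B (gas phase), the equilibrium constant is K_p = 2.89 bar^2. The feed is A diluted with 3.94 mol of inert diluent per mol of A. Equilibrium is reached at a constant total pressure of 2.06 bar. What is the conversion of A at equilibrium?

X = 0.683

Let X = conversion of A (basis 1 mol A); extent of reaction ξ = X.
Moles: n_A = 1 − X; n_B = 3X; n_I = 3.94 (inert).
Summing: n_T = 4.94 + 2X.
Mole fractions y_i = n_i/n_T; K_p = p_B^3 / (p_A) with p_i = y_i·P.
Setting this equal to 2.89 bar^2 and taking the physical root (0 < X < 1) gives X = 0.683.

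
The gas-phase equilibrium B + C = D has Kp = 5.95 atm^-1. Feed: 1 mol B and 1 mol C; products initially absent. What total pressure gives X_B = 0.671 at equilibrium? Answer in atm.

P = 1.38 atm

Let X = conversion of B (basis 1 mol B); extent of reaction ξ = X.
Species balance: n_B = 1 − X; n_C = 1 − X; n_D = X.
Summing: n_T = 2 − X.
Kp = p_D / (p_B p_C) with p_i = (n_i/n_T)·P.
At X = 0.671: the mole-fraction product g(X) = Π y_i^ν_i = 8.239. Since Kp = g(X)·P^{-1}, P = (g/Kp)^(1/1) = (8.239/5.95)^(1/1) = 1.38 atm.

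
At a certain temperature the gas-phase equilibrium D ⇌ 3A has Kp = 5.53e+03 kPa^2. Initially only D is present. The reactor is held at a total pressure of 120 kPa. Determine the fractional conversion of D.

X = 0.294

Take 1 mol D as basis and let X be its fractional conversion, so ξ = X.
At extent ξ: n_D = 1 − X; n_A = 3X.
n_T = Σnᵢ = 1 + 2X.
y_i = n_i/n_T, p_i = y_i·P. Kp = p_A^3 / (p_D).
This yields a degree-3 equation in X; solving on (0,1), X = 0.294.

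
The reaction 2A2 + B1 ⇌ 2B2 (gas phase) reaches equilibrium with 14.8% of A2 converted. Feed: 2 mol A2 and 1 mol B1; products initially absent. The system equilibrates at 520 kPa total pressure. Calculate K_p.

K_p = 0.000194 kPa^-1

Let X = conversion of A2 (basis 2 mol A2); extent of reaction ξ = X.
Species balance: n_A2 = 2 − 2X; n_B1 = 1 − X; n_B2 = 2X.
Summing: n_T = 3 − X.
At X = 0.148: n_A2 = 1.7, n_B1 = 0.852, n_B2 = 0.296, n_T = 2.85.
p_i = (n_i/n_T)·P. K_p = p_B2^2 / (p_A2^2 p_B1) = 0.000194 kPa^-1.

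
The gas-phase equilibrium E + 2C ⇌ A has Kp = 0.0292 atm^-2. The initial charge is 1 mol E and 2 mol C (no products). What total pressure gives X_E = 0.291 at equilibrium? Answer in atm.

Let X = conversion of E (basis 1 mol E); extent of reaction ξ = X.
Moles: n_E = 1 − X; n_C = 2 − 2X; n_A = X.
Summing: n_T = 3 − 2X.
Kp = p_A / (p_E p_C^2) with p_i = (n_i/n_T)·P.
At X = 0.291: the mole-fraction product g(X) = Π y_i^ν_i = 1.193. Since Kp = g(X)·P^{-2}, P = (g/Kp)^(1/2) = (1.193/0.0292)^(1/2) = 6.39 atm.

P = 6.39 atm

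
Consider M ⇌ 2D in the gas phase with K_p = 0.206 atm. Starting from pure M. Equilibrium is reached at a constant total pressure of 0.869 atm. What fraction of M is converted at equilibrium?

X = 0.237

Basis: 1 mol M initially; let X = conversion of M. Extent ξ = X.
Species balance: n_M = 1 − X; n_D = 2X.
n_T = Σnᵢ = 1 + X.
Mole fractions y_i = n_i/n_T; K_p = p_D^2 / (p_M) with p_i = y_i·P.
This yields a degree-2 equation in X; solving on (0,1), X = 0.237.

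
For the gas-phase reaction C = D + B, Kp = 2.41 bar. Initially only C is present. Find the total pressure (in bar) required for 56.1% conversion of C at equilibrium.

P = 5.25 bar

Let X = conversion of C (basis 1 mol C); extent of reaction ξ = X.
Moles: n_C = 1 − X; n_D = X; n_B = X.
Summing: n_T = 1 + X.
Kp = p_D p_B / (p_C) with p_i = (n_i/n_T)·P.
At X = 0.561: the mole-fraction product g(X) = Π y_i^ν_i = 0.4593. Since Kp = g(X)·P^{1}, P = (Kp/g)^(1/1) = (2.41/0.4593)^(1/1) = 5.25 bar.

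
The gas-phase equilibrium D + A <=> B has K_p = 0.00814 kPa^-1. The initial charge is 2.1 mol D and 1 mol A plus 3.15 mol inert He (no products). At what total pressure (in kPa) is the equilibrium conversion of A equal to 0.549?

P = 550 kPa

Basis: 1 mol A initially; let X = conversion of A. Extent ξ = X.
Species balance: n_D = 2.1 − X; n_A = 1 − X; n_B = X; n_I = 3.15 (inert).
Total moles n_T = 6.25 − X.
K_p = p_B / (p_D p_A) with p_i = (n_i/n_T)·P.
At X = 0.549: the mole-fraction product g(X) = Π y_i^ν_i = 4.474. Since K_p = g(X)·P^{-1}, P = (g/K_p)^(1/1) = (4.474/0.00814)^(1/1) = 550 kPa.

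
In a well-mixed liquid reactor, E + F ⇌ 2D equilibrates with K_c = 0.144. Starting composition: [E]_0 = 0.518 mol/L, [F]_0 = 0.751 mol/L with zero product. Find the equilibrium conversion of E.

Let X = conversion of E; extent ξ = 0.518·X mol/L.
Concentrations: [E] = 0.518 − 0.518X; [F] = 0.751 − 0.518X; [D] = 1.04X.
K_c = [D]^2 / ([E] [F]).
Setting equal to 0.144 and solving for X on (0,1) gives X = 0.191.

X = 0.191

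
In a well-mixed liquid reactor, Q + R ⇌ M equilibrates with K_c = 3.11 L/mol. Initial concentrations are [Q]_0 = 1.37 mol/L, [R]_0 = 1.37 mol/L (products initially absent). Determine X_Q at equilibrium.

X = 0.619

Let X = conversion of Q; extent ξ = 1.37·X mol/L.
Concentrations: [Q] = 1.37 − 1.37X; [R] = 1.37 − 1.37X; [M] = 1.37X.
K_c = [M] / ([Q] [R]).
Solving K_c = 3.11 for X ∈ (0,1): X = 0.619.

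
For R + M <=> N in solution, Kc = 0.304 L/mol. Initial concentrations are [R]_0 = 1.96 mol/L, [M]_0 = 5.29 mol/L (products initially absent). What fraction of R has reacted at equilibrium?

X = 0.560

Let X = conversion of R; extent ξ = 1.96·X mol/L.
Concentrations: [R] = 1.96 − 1.96X; [M] = 5.29 − 1.96X; [N] = 1.96X.
Kc = [N] / ([R] [M]).
Solving Kc = 0.304 for X ∈ (0,1): X = 0.560.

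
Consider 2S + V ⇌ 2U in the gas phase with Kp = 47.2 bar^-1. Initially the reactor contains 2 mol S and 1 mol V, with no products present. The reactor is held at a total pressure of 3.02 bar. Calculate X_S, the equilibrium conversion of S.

Basis: 2 mol S initially; let X = conversion of S. Extent ξ = X.
Species balance: n_S = 2 − 2X; n_V = 1 − X; n_U = 2X.
Summing: n_T = 3 − X.
y_i = n_i/n_T, p_i = y_i·P. Kp = p_U^2 / (p_S^2 p_V).
Equating to 47.2 bar^-1 and solving on 0 < X < 1: X = 0.787.

X = 0.787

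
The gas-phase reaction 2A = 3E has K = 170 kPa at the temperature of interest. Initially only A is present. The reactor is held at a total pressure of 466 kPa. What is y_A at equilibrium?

y_A = 0.531

Basis: 1 mol A initially; let X = conversion of A. Extent ξ = 0.5X.
Species balance: n_A = 1 − X; n_E = 1.5X.
Summing: n_T = 1 + 0.5X.
Mole fractions y_i = n_i/n_T; K = p_E^3 / (p_A^2) with p_i = y_i·P.
Substituting and setting equal to 170 kPa gives a polynomial in X; the root in (0,1) is X = 0.370.
Then n_A = 0.63, n_T = 1.19, so y_A = 0.531.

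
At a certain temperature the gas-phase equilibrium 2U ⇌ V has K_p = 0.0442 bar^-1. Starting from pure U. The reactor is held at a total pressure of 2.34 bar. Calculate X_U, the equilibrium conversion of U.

X = 0.159

Let X = conversion of U (basis 1 mol U); extent of reaction ξ = 0.5X.
Mole table: n_U = 1 − X; n_V = 0.5X.
Summing: n_T = 1 − 0.5X.
With p_i = (n_i/n_T)P, K_p = p_V / (p_U^2).
Equating to 0.0442 bar^-1 and solving on 0 < X < 1: X = 0.159.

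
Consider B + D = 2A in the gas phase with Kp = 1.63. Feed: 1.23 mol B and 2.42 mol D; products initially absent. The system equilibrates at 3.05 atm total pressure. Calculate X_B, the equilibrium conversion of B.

X = 0.527

Let X = conversion of B (basis 1.23 mol B); extent of reaction ξ = 1.23X.
Mole table: n_B = 1.23 − 1.23X; n_D = 2.42 − 1.23X; n_A = 2.46X.
n_T stays at 3.65 (no change in mole number).
y_i = n_i/n_T, p_i = y_i·P. Kp = p_A^2 / (p_B p_D).
Setting this equal to 1.63 and taking the physical root (0 < X < 1) gives X = 0.527.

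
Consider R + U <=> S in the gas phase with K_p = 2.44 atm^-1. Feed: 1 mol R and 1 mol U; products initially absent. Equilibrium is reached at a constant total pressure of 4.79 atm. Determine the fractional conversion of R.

Let X = conversion of R (basis 1 mol R); extent of reaction ξ = X.
Moles: n_R = 1 − X; n_U = 1 − X; n_S = X.
Total moles n_T = 2 − X.
y_i = n_i/n_T, p_i = y_i·P. K_p = p_S / (p_R p_U).
This yields a degree-2 equation in X; solving on (0,1), X = 0.719.

X = 0.719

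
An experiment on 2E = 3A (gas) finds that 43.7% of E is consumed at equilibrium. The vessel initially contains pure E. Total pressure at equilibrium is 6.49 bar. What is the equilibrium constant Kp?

Basis: 1 mol E initially; let X = conversion of E. Extent ξ = 0.5X.
Mole table: n_E = 1 − X; n_A = 1.5X.
Total moles n_T = 1 + 0.5X.
At X = 0.437: n_E = 0.563, n_A = 0.655, n_T = 1.22.
p_i = (n_i/n_T)·P. Kp = p_A^3 / (p_E^2) = 4.73 bar.

Kp = 4.73 bar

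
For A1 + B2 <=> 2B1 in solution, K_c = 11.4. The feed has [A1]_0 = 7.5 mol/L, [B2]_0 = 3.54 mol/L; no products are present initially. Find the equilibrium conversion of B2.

X = 0.819

Let X = conversion of B2; extent ξ = 3.54·X mol/L.
Concentrations: [A1] = 7.5 − 3.54X; [B2] = 3.54 − 3.54X; [B1] = 7.08X.
K_c = [B1]^2 / ([A1] [B2]).
Solving K_c = 11.4 for X ∈ (0,1): X = 0.819.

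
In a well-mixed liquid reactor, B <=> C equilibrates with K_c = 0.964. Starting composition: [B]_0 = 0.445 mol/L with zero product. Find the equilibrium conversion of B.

X = 0.491

Let X = conversion of B; extent ξ = 0.445·X mol/L.
Concentrations: [B] = 0.445 − 0.445X; [C] = 0.445X.
K_c = [C] / ([B]).
This equals 0.964 at X = 0.491 (the root in 0 < X < 1).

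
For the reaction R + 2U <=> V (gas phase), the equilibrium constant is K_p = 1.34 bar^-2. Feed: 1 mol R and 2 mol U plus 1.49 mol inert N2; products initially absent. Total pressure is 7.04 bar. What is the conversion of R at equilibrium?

Let X = conversion of R (basis 1 mol R); extent of reaction ξ = X.
Mole table: n_R = 1 − X; n_U = 2 − 2X; n_V = X; n_I = 1.49 (inert).
Summing: n_T = 4.49 − 2X.
With p_i = (n_i/n_T)P, K_p = p_V / (p_R p_U^2).
Equating to 1.34 bar^-2 and solving on 0 < X < 1: X = 0.707.

X = 0.707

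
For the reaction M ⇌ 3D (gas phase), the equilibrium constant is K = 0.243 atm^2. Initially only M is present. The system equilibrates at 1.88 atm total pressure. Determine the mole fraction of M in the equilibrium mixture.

Take 1 mol M as basis and let X be its fractional conversion, so ξ = X.
Moles: n_M = 1 − X; n_D = 3X.
Total moles n_T = 1 + 2X.
Mole fractions y_i = n_i/n_T; K = p_D^3 / (p_M) with p_i = y_i·P.
This yields a degree-3 equation in X; solving on (0,1), X = 0.155.
Then n_M = 0.845, n_T = 1.31, so y_M = 0.646.

y_M = 0.646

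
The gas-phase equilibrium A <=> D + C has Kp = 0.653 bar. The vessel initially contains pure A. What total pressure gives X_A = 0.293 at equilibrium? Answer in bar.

P = 6.95 bar

Basis: 1 mol A initially; let X = conversion of A. Extent ξ = X.
Mole table: n_A = 1 − X; n_D = X; n_C = X.
Summing: n_T = 1 + X.
Kp = p_D p_C / (p_A) with p_i = (n_i/n_T)·P.
At X = 0.293: the mole-fraction product g(X) = Π y_i^ν_i = 0.09391. Since Kp = g(X)·P^{1}, P = (Kp/g)^(1/1) = (0.653/0.09391)^(1/1) = 6.95 bar.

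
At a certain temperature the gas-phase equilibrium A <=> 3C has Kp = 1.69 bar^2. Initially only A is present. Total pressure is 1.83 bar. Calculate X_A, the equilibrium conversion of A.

X = 0.325

Let X = conversion of A (basis 1 mol A); extent of reaction ξ = X.
At extent ξ: n_A = 1 − X; n_C = 3X.
Total moles n_T = 1 + 2X.
Mole fractions y_i = n_i/n_T; Kp = p_C^3 / (p_A) with p_i = y_i·P.
Substituting and setting equal to 1.69 bar^2 gives a polynomial in X; the root in (0,1) is X = 0.325.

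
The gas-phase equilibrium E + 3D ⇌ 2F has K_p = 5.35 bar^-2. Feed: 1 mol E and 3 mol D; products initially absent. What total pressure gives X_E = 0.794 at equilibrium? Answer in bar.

P = 7.51 bar

Let X = conversion of E (basis 1 mol E); extent of reaction ξ = X.
At extent ξ: n_E = 1 − X; n_D = 3 − 3X; n_F = 2X.
Total moles n_T = 4 − 2X.
K_p = p_F^2 / (p_E p_D^3) with p_i = (n_i/n_T)·P.
At X = 0.794: the mole-fraction product g(X) = Π y_i^ν_i = 301.7. Since K_p = g(X)·P^{-2}, P = (g/K_p)^(1/2) = (301.7/5.35)^(1/2) = 7.51 bar.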